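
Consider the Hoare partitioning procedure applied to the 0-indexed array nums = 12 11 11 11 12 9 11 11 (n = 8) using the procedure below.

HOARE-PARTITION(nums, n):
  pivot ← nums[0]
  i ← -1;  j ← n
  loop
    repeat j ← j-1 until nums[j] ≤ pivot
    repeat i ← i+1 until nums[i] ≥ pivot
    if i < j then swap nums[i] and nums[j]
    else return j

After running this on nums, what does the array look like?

11 11 11 11 11 9 12 12

pivot=12
j stops at 7 (11), i stops at 0 (12); swap ⇒ 11 11 11 11 12 9 11 12
j stops at 6 (11), i stops at 4 (12); swap ⇒ 11 11 11 11 11 9 12 12
j stops at 5, i stops at 6; i≥j ⇒ return 5. nums=11 11 11 11 11 9 12 12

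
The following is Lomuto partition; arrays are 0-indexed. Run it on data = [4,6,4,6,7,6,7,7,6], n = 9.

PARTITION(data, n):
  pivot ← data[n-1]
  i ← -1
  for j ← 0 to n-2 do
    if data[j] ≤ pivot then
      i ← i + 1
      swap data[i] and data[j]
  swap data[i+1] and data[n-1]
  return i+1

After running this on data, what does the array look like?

pivot = data[8] = 6; i = -1
j=0: data[0]=4 ≤ 6 → i=0, swap data[0],data[0] (no change) → [4,6,4,6,7,6,7,7,6]
j=1: data[1]=6 ≤ 6 → i=1, swap data[1],data[1] (no change) → [4,6,4,6,7,6,7,7,6]
j=2: data[2]=4 ≤ 6 → i=2, swap data[2],data[2] (no change) → [4,6,4,6,7,6,7,7,6]
j=3: data[3]=6 ≤ 6 → i=3, swap data[3],data[3] (no change) → [4,6,4,6,7,6,7,7,6]
j=4: data[4]=7 > 6 → no swap
j=5: data[5]=6 ≤ 6 → i=4, swap data[4],data[5] → [4,6,4,6,6,7,7,7,6]
j=6: data[6]=7 > 6 → no swap
j=7: data[7]=7 > 6 → no swap
final swap data[5],data[8] → [4,6,4,6,6,6,7,7,7]; return 5

[4,6,4,6,6,6,7,7,7]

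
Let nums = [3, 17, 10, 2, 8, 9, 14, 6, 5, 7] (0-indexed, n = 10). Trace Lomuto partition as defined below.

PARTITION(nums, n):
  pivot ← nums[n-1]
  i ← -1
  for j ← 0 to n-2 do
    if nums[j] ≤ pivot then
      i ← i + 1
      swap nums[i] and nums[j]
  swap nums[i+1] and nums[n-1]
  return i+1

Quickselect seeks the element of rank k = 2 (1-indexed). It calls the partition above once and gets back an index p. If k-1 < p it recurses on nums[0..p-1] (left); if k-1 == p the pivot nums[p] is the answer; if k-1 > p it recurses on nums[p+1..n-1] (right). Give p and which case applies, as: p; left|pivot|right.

4; left

pivot=7, i=-1
j=0: 3≤7, i=0, swap(0,0) ⇒ [3, 17, 10, 2, 8, 9, 14, 6, 5, 7]
j=1: 17>7, skip
j=2: 10>7, skip
j=3: 2≤7, i=1, swap(1,3) ⇒ [3, 2, 10, 17, 8, 9, 14, 6, 5, 7]
j=4: 8>7, skip
j=5: 9>7, skip
j=6: 14>7, skip
j=7: 6≤7, i=2, swap(2,7) ⇒ [3, 2, 6, 17, 8, 9, 14, 10, 5, 7]
j=8: 5≤7, i=3, swap(3,8) ⇒ [3, 2, 6, 5, 8, 9, 14, 10, 17, 7]
swap(4,9) ⇒ [3, 2, 6, 5, 7, 9, 14, 10, 17, 8]; return 4
p = 4; k-1 = 1 < 4 ⇒ left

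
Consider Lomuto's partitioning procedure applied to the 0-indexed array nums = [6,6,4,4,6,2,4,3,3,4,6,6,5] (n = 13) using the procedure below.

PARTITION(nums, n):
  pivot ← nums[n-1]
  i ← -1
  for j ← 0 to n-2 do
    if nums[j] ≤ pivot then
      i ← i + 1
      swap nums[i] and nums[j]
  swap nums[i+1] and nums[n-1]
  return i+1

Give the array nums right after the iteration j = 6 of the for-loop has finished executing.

[4,4,2,4,6,6,6,3,3,4,6,6,5]

pivot=5, i=-1
j=0: 6>5, skip
j=1: 6>5, skip
j=2: 4≤5, i=0, swap(0,2) ⇒ [4,6,6,4,6,2,4,3,3,4,6,6,5]
j=3: 4≤5, i=1, swap(1,3) ⇒ [4,4,6,6,6,2,4,3,3,4,6,6,5]
j=4: 6>5, skip
j=5: 2≤5, i=2, swap(2,5) ⇒ [4,4,2,6,6,6,4,3,3,4,6,6,5]
j=6: 4≤5, i=3, swap(3,6) ⇒ [4,4,2,4,6,6,6,3,3,4,6,6,5]
(after j=6) nums = [4,4,2,4,6,6,6,3,3,4,6,6,5]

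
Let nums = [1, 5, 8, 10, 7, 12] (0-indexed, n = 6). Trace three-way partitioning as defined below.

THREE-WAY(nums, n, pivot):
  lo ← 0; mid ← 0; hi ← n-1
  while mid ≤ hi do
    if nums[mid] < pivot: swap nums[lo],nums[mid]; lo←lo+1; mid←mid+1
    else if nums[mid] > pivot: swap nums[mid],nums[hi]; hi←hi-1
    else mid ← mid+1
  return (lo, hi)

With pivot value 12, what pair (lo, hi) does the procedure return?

lo=0 mid=0 hi=5
1<12: swap(0,0), lo=1 mid=1 ⇒ [1, 5, 8, 10, 7, 12]
5<12: swap(1,1), lo=2 mid=2 ⇒ [1, 5, 8, 10, 7, 12]
8<12: swap(2,2), lo=3 mid=3 ⇒ [1, 5, 8, 10, 7, 12]
10<12: swap(3,3), lo=4 mid=4 ⇒ [1, 5, 8, 10, 7, 12]
7<12: swap(4,4), lo=5 mid=5 ⇒ [1, 5, 8, 10, 7, 12]
12=12: mid=6
done. lo=5 hi=5; nums=[1, 5, 8, 10, 7, 12]

(5, 5)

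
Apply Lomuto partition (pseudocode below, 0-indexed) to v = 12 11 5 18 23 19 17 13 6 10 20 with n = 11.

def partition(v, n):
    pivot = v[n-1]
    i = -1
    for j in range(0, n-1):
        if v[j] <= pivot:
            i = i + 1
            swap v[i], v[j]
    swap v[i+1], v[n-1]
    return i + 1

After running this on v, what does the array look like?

pivot = v[10] = 20; i = -1
j=0: v[0]=12 ≤ 20 → i=0, swap v[0],v[0] (no change) → 12 11 5 18 23 19 17 13 6 10 20
j=1: v[1]=11 ≤ 20 → i=1, swap v[1],v[1] (no change) → 12 11 5 18 23 19 17 13 6 10 20
j=2: v[2]=5 ≤ 20 → i=2, swap v[2],v[2] (no change) → 12 11 5 18 23 19 17 13 6 10 20
j=3: v[3]=18 ≤ 20 → i=3, swap v[3],v[3] (no change) → 12 11 5 18 23 19 17 13 6 10 20
j=4: v[4]=23 > 20 → no swap
j=5: v[5]=19 ≤ 20 → i=4, swap v[4],v[5] → 12 11 5 18 19 23 17 13 6 10 20
j=6: v[6]=17 ≤ 20 → i=5, swap v[5],v[6] → 12 11 5 18 19 17 23 13 6 10 20
j=7: v[7]=13 ≤ 20 → i=6, swap v[6],v[7] → 12 11 5 18 19 17 13 23 6 10 20
j=8: v[8]=6 ≤ 20 → i=7, swap v[7],v[8] → 12 11 5 18 19 17 13 6 23 10 20
j=9: v[9]=10 ≤ 20 → i=8, swap v[8],v[9] → 12 11 5 18 19 17 13 6 10 23 20
final swap v[9],v[10] → 12 11 5 18 19 17 13 6 10 20 23; return 9

12 11 5 18 19 17 13 6 10 20 23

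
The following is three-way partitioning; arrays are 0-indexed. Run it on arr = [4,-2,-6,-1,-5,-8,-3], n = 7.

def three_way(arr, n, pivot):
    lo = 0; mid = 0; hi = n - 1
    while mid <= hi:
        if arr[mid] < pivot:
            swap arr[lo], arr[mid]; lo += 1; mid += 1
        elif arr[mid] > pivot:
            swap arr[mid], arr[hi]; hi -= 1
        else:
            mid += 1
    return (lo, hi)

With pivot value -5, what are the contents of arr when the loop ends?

[-8,-6,-5,-1,-2,-3,4]

pivot = -5; lo=0, mid=0, hi=6
arr[mid]=4>-5: swap arr[0],arr[6]; hi=5 → [-3,-2,-6,-1,-5,-8,4]
arr[mid]=-3>-5: swap arr[0],arr[5]; hi=4 → [-8,-2,-6,-1,-5,-3,4]
arr[mid]=-8<-5: swap arr[0],arr[0]; lo=1,mid=1 → [-8,-2,-6,-1,-5,-3,4]
arr[mid]=-2>-5: swap arr[1],arr[4]; hi=3 → [-8,-5,-6,-1,-2,-3,4]
arr[mid]=-5=-5: mid=2
arr[mid]=-6<-5: swap arr[1],arr[2]; lo=2,mid=3 → [-8,-6,-5,-1,-2,-3,4]
arr[mid]=-1>-5: swap arr[3],arr[3]; hi=2 → [-8,-6,-5,-1,-2,-3,4]
end: lo=2, hi=2; arr = [-8,-6,-5,-1,-2,-3,4]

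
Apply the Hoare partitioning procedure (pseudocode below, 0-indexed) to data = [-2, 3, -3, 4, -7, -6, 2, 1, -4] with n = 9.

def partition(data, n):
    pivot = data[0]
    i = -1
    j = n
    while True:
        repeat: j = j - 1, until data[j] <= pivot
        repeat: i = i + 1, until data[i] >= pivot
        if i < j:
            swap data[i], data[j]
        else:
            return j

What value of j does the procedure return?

pivot = data[0] = -2; i = -1, j = 9
j→8 (data[8]=-4≤-2), i→0 (data[0]=-2≥-2); i<j, swap → [-4, 3, -3, 4, -7, -6, 2, 1, -2]
j→5 (data[5]=-6≤-2), i→1 (data[1]=3≥-2); i<j, swap → [-4, -6, -3, 4, -7, 3, 2, 1, -2]
j→4 (data[4]=-7≤-2), i→3 (data[3]=4≥-2); i<j, swap → [-4, -6, -3, -7, 4, 3, 2, 1, -2]
j→3, i→4; i≥j, return j=3. data = [-4, -6, -3, -7, 4, 3, 2, 1, -2]

3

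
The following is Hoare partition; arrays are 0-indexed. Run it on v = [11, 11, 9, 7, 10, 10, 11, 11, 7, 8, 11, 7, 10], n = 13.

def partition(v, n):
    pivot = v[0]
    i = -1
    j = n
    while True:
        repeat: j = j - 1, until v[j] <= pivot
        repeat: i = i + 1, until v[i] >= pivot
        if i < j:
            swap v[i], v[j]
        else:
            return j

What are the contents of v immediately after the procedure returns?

pivot = v[0] = 11; i = -1, j = 13
j→12 (v[12]=10≤11), i→0 (v[0]=11≥11); i<j, swap → [10, 11, 9, 7, 10, 10, 11, 11, 7, 8, 11, 7, 11]
j→11 (v[11]=7≤11), i→1 (v[1]=11≥11); i<j, swap → [10, 7, 9, 7, 10, 10, 11, 11, 7, 8, 11, 11, 11]
j→10 (v[10]=11≤11), i→6 (v[6]=11≥11); i<j, swap → [10, 7, 9, 7, 10, 10, 11, 11, 7, 8, 11, 11, 11]
j→9 (v[9]=8≤11), i→7 (v[7]=11≥11); i<j, swap → [10, 7, 9, 7, 10, 10, 11, 8, 7, 11, 11, 11, 11]
j→8, i→9; i≥j, return j=8. v = [10, 7, 9, 7, 10, 10, 11, 8, 7, 11, 11, 11, 11]

[10, 7, 9, 7, 10, 10, 11, 8, 7, 11, 11, 11, 11]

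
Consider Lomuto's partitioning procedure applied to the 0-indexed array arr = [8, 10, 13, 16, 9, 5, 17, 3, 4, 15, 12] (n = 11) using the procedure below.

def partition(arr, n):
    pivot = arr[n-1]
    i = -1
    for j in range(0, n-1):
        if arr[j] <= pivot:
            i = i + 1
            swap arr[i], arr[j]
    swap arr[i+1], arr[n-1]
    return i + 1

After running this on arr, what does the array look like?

[8, 10, 9, 5, 3, 4, 12, 13, 16, 15, 17]

pivot=12, i=-1
j=0: 8≤12, i=0, swap(0,0) ⇒ [8, 10, 13, 16, 9, 5, 17, 3, 4, 15, 12]
j=1: 10≤12, i=1, swap(1,1) ⇒ [8, 10, 13, 16, 9, 5, 17, 3, 4, 15, 12]
j=2: 13>12, skip
j=3: 16>12, skip
j=4: 9≤12, i=2, swap(2,4) ⇒ [8, 10, 9, 16, 13, 5, 17, 3, 4, 15, 12]
j=5: 5≤12, i=3, swap(3,5) ⇒ [8, 10, 9, 5, 13, 16, 17, 3, 4, 15, 12]
j=6: 17>12, skip
j=7: 3≤12, i=4, swap(4,7) ⇒ [8, 10, 9, 5, 3, 16, 17, 13, 4, 15, 12]
j=8: 4≤12, i=5, swap(5,8) ⇒ [8, 10, 9, 5, 3, 4, 17, 13, 16, 15, 12]
j=9: 15>12, skip
swap(6,10) ⇒ [8, 10, 9, 5, 3, 4, 12, 13, 16, 15, 17]; return 6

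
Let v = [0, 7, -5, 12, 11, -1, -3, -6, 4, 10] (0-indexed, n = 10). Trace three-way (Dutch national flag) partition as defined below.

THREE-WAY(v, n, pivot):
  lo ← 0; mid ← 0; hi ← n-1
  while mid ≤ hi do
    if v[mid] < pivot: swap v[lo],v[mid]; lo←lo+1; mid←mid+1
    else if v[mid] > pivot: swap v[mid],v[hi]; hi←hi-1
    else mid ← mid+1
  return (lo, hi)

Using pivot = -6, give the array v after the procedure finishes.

[-6, -5, 12, 11, -1, -3, 7, 4, 10, 0]

pivot = -6; lo=0, mid=0, hi=9
v[mid]=0>-6: swap v[0],v[9]; hi=8 → [10, 7, -5, 12, 11, -1, -3, -6, 4, 0]
v[mid]=10>-6: swap v[0],v[8]; hi=7 → [4, 7, -5, 12, 11, -1, -3, -6, 10, 0]
v[mid]=4>-6: swap v[0],v[7]; hi=6 → [-6, 7, -5, 12, 11, -1, -3, 4, 10, 0]
v[mid]=-6=-6: mid=1
v[mid]=7>-6: swap v[1],v[6]; hi=5 → [-6, -3, -5, 12, 11, -1, 7, 4, 10, 0]
v[mid]=-3>-6: swap v[1],v[5]; hi=4 → [-6, -1, -5, 12, 11, -3, 7, 4, 10, 0]
v[mid]=-1>-6: swap v[1],v[4]; hi=3 → [-6, 11, -5, 12, -1, -3, 7, 4, 10, 0]
v[mid]=11>-6: swap v[1],v[3]; hi=2 → [-6, 12, -5, 11, -1, -3, 7, 4, 10, 0]
v[mid]=12>-6: swap v[1],v[2]; hi=1 → [-6, -5, 12, 11, -1, -3, 7, 4, 10, 0]
v[mid]=-5>-6: swap v[1],v[1]; hi=0 → [-6, -5, 12, 11, -1, -3, 7, 4, 10, 0]
end: lo=0, hi=0; v = [-6, -5, 12, 11, -1, -3, 7, 4, 10, 0]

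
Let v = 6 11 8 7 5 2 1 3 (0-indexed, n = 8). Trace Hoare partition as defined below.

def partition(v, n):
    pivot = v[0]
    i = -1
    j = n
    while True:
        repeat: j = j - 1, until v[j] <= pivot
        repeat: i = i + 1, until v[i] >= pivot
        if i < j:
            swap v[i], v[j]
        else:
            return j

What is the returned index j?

3

pivot = v[0] = 6; i = -1, j = 8
j→7 (v[7]=3≤6), i→0 (v[0]=6≥6); i<j, swap → 3 11 8 7 5 2 1 6
j→6 (v[6]=1≤6), i→1 (v[1]=11≥6); i<j, swap → 3 1 8 7 5 2 11 6
j→5 (v[5]=2≤6), i→2 (v[2]=8≥6); i<j, swap → 3 1 2 7 5 8 11 6
j→4 (v[4]=5≤6), i→3 (v[3]=7≥6); i<j, swap → 3 1 2 5 7 8 11 6
j→3, i→4; i≥j, return j=3. v = 3 1 2 5 7 8 11 6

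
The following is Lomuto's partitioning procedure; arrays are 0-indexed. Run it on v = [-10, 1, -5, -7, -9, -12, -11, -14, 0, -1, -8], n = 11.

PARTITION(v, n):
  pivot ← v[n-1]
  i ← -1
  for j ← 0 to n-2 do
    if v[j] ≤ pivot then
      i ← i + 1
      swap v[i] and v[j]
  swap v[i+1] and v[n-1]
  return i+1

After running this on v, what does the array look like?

[-10, -9, -12, -11, -14, -8, -7, 1, 0, -1, -5]

pivot = v[10] = -8; i = -1
j=0: v[0]=-10 ≤ -8 → i=0, swap v[0],v[0] (no change) → [-10, 1, -5, -7, -9, -12, -11, -14, 0, -1, -8]
j=1: v[1]=1 > -8 → no swap
j=2: v[2]=-5 > -8 → no swap
j=3: v[3]=-7 > -8 → no swap
j=4: v[4]=-9 ≤ -8 → i=1, swap v[1],v[4] → [-10, -9, -5, -7, 1, -12, -11, -14, 0, -1, -8]
j=5: v[5]=-12 ≤ -8 → i=2, swap v[2],v[5] → [-10, -9, -12, -7, 1, -5, -11, -14, 0, -1, -8]
j=6: v[6]=-11 ≤ -8 → i=3, swap v[3],v[6] → [-10, -9, -12, -11, 1, -5, -7, -14, 0, -1, -8]
j=7: v[7]=-14 ≤ -8 → i=4, swap v[4],v[7] → [-10, -9, -12, -11, -14, -5, -7, 1, 0, -1, -8]
j=8: v[8]=0 > -8 → no swap
j=9: v[9]=-1 > -8 → no swap
final swap v[5],v[10] → [-10, -9, -12, -11, -14, -8, -7, 1, 0, -1, -5]; return 5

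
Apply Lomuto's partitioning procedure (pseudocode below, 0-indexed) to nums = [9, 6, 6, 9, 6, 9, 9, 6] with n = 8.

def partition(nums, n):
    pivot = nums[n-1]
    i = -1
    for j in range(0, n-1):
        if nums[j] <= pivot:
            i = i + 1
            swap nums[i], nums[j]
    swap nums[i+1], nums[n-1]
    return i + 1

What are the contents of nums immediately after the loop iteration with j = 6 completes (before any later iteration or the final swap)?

pivot=6, i=-1
j=0: 9>6, skip
j=1: 6≤6, i=0, swap(0,1) ⇒ [6, 9, 6, 9, 6, 9, 9, 6]
j=2: 6≤6, i=1, swap(1,2) ⇒ [6, 6, 9, 9, 6, 9, 9, 6]
j=3: 9>6, skip
j=4: 6≤6, i=2, swap(2,4) ⇒ [6, 6, 6, 9, 9, 9, 9, 6]
j=5: 9>6, skip
j=6: 9>6, skip
(after j=6) nums = [6, 6, 6, 9, 9, 9, 9, 6]

[6, 6, 6, 9, 9, 9, 9, 6]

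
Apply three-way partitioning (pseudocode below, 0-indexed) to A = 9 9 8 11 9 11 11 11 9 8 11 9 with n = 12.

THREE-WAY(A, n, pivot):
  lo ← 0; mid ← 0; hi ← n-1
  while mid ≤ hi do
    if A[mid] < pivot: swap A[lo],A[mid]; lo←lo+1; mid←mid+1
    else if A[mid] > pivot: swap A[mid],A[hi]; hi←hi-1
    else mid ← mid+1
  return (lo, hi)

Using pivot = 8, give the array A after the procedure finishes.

8 8 11 9 11 11 11 9 9 11 9 9

pivot = 8; lo=0, mid=0, hi=11
A[mid]=9>8: swap A[0],A[11]; hi=10 → 9 9 8 11 9 11 11 11 9 8 11 9
A[mid]=9>8: swap A[0],A[10]; hi=9 → 11 9 8 11 9 11 11 11 9 8 9 9
A[mid]=11>8: swap A[0],A[9]; hi=8 → 8 9 8 11 9 11 11 11 9 11 9 9
A[mid]=8=8: mid=1
A[mid]=9>8: swap A[1],A[8]; hi=7 → 8 9 8 11 9 11 11 11 9 11 9 9
A[mid]=9>8: swap A[1],A[7]; hi=6 → 8 11 8 11 9 11 11 9 9 11 9 9
A[mid]=11>8: swap A[1],A[6]; hi=5 → 8 11 8 11 9 11 11 9 9 11 9 9
A[mid]=11>8: swap A[1],A[5]; hi=4 → 8 11 8 11 9 11 11 9 9 11 9 9
A[mid]=11>8: swap A[1],A[4]; hi=3 → 8 9 8 11 11 11 11 9 9 11 9 9
A[mid]=9>8: swap A[1],A[3]; hi=2 → 8 11 8 9 11 11 11 9 9 11 9 9
A[mid]=11>8: swap A[1],A[2]; hi=1 → 8 8 11 9 11 11 11 9 9 11 9 9
A[mid]=8=8: mid=2
end: lo=0, hi=1; A = 8 8 11 9 11 11 11 9 9 11 9 9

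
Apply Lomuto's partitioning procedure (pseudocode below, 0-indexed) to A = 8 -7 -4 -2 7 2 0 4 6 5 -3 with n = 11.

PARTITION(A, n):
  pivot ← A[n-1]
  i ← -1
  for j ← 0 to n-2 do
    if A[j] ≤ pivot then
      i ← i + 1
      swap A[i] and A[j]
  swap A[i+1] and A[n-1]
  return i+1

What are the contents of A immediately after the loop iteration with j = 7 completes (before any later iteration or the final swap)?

-7 -4 8 -2 7 2 0 4 6 5 -3

pivot = A[10] = -3; i = -1
j=0: A[0]=8 > -3 → no swap
j=1: A[1]=-7 ≤ -3 → i=0, swap A[0],A[1] → -7 8 -4 -2 7 2 0 4 6 5 -3
j=2: A[2]=-4 ≤ -3 → i=1, swap A[1],A[2] → -7 -4 8 -2 7 2 0 4 6 5 -3
j=3: A[3]=-2 > -3 → no swap
j=4: A[4]=7 > -3 → no swap
j=5: A[5]=2 > -3 → no swap
j=6: A[6]=0 > -3 → no swap
j=7: A[7]=4 > -3 → no swap
(after j=7) A = -7 -4 8 -2 7 2 0 4 6 5 -3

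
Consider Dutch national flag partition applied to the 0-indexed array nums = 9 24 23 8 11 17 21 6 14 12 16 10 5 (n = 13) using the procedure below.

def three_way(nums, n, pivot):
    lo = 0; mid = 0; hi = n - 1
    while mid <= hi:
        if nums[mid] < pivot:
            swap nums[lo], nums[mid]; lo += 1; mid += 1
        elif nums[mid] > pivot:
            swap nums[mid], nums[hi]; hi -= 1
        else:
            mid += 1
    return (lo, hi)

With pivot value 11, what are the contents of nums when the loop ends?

lo=0 mid=0 hi=12
9<11: swap(0,0), lo=1 mid=1 ⇒ 9 24 23 8 11 17 21 6 14 12 16 10 5
24>11: swap(1,12), hi=11 ⇒ 9 5 23 8 11 17 21 6 14 12 16 10 24
5<11: swap(1,1), lo=2 mid=2 ⇒ 9 5 23 8 11 17 21 6 14 12 16 10 24
23>11: swap(2,11), hi=10 ⇒ 9 5 10 8 11 17 21 6 14 12 16 23 24
10<11: swap(2,2), lo=3 mid=3 ⇒ 9 5 10 8 11 17 21 6 14 12 16 23 24
8<11: swap(3,3), lo=4 mid=4 ⇒ 9 5 10 8 11 17 21 6 14 12 16 23 24
11=11: mid=5
17>11: swap(5,10), hi=9 ⇒ 9 5 10 8 11 16 21 6 14 12 17 23 24
16>11: swap(5,9), hi=8 ⇒ 9 5 10 8 11 12 21 6 14 16 17 23 24
12>11: swap(5,8), hi=7 ⇒ 9 5 10 8 11 14 21 6 12 16 17 23 24
14>11: swap(5,7), hi=6 ⇒ 9 5 10 8 11 6 21 14 12 16 17 23 24
6<11: swap(4,5), lo=5 mid=6 ⇒ 9 5 10 8 6 11 21 14 12 16 17 23 24
21>11: swap(6,6), hi=5 ⇒ 9 5 10 8 6 11 21 14 12 16 17 23 24
done. lo=5 hi=5; nums=9 5 10 8 6 11 21 14 12 16 17 23 24

9 5 10 8 6 11 21 14 12 16 17 23 24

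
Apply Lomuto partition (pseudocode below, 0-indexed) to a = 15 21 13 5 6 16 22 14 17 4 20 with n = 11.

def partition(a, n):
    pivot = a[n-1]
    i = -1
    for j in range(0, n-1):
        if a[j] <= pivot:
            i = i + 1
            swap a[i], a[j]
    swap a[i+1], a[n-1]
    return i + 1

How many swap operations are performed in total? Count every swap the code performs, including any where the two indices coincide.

9

pivot = a[10] = 20; i = -1
j=0: a[0]=15 ≤ 20 → i=0, swap a[0],a[0] (no change) → 15 21 13 5 6 16 22 14 17 4 20
j=1: a[1]=21 > 20 → no swap
j=2: a[2]=13 ≤ 20 → i=1, swap a[1],a[2] → 15 13 21 5 6 16 22 14 17 4 20
j=3: a[3]=5 ≤ 20 → i=2, swap a[2],a[3] → 15 13 5 21 6 16 22 14 17 4 20
j=4: a[4]=6 ≤ 20 → i=3, swap a[3],a[4] → 15 13 5 6 21 16 22 14 17 4 20
j=5: a[5]=16 ≤ 20 → i=4, swap a[4],a[5] → 15 13 5 6 16 21 22 14 17 4 20
j=6: a[6]=22 > 20 → no swap
j=7: a[7]=14 ≤ 20 → i=5, swap a[5],a[7] → 15 13 5 6 16 14 22 21 17 4 20
j=8: a[8]=17 ≤ 20 → i=6, swap a[6],a[8] → 15 13 5 6 16 14 17 21 22 4 20
j=9: a[9]=4 ≤ 20 → i=7, swap a[7],a[9] → 15 13 5 6 16 14 17 4 22 21 20
final swap a[8],a[10] → 15 13 5 6 16 14 17 4 20 21 22; return 8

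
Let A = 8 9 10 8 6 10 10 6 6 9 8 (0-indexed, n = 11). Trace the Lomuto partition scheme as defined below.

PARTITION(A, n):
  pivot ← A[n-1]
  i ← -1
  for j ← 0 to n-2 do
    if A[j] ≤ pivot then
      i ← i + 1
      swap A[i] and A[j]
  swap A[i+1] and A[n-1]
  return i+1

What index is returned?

5

pivot = A[10] = 8; i = -1
j=0: A[0]=8 ≤ 8 → i=0, swap A[0],A[0] (no change) → 8 9 10 8 6 10 10 6 6 9 8
j=1: A[1]=9 > 8 → no swap
j=2: A[2]=10 > 8 → no swap
j=3: A[3]=8 ≤ 8 → i=1, swap A[1],A[3] → 8 8 10 9 6 10 10 6 6 9 8
j=4: A[4]=6 ≤ 8 → i=2, swap A[2],A[4] → 8 8 6 9 10 10 10 6 6 9 8
j=5: A[5]=10 > 8 → no swap
j=6: A[6]=10 > 8 → no swap
j=7: A[7]=6 ≤ 8 → i=3, swap A[3],A[7] → 8 8 6 6 10 10 10 9 6 9 8
j=8: A[8]=6 ≤ 8 → i=4, swap A[4],A[8] → 8 8 6 6 6 10 10 9 10 9 8
j=9: A[9]=9 > 8 → no swap
final swap A[5],A[10] → 8 8 6 6 6 8 10 9 10 9 10; return 5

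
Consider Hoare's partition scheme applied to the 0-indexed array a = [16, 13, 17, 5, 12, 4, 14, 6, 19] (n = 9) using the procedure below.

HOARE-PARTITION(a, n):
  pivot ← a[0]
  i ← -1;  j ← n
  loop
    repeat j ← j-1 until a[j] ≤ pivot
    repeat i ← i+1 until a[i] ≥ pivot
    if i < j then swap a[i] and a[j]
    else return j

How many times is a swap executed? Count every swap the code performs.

pivot = a[0] = 16; i = -1, j = 9
j→7 (a[7]=6≤16), i→0 (a[0]=16≥16); i<j, swap → [6, 13, 17, 5, 12, 4, 14, 16, 19]
j→6 (a[6]=14≤16), i→2 (a[2]=17≥16); i<j, swap → [6, 13, 14, 5, 12, 4, 17, 16, 19]
j→5, i→6; i≥j, return j=5. a = [6, 13, 14, 5, 12, 4, 17, 16, 19]

2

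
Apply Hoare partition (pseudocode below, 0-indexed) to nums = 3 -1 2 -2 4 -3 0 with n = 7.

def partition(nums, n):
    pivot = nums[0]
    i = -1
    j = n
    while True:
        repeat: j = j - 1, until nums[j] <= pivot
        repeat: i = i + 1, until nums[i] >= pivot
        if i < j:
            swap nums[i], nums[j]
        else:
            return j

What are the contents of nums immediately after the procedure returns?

pivot = nums[0] = 3; i = -1, j = 7
j→6 (nums[6]=0≤3), i→0 (nums[0]=3≥3); i<j, swap → 0 -1 2 -2 4 -3 3
j→5 (nums[5]=-3≤3), i→4 (nums[4]=4≥3); i<j, swap → 0 -1 2 -2 -3 4 3
j→4, i→5; i≥j, return j=4. nums = 0 -1 2 -2 -3 4 3

0 -1 2 -2 -3 4 3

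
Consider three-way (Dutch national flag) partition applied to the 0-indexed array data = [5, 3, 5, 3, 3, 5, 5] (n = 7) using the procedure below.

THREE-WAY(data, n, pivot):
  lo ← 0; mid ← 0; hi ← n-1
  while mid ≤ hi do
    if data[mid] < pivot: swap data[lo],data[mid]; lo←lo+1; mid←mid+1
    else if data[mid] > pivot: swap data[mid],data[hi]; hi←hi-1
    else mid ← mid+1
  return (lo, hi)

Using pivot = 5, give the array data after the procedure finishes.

pivot = 5; lo=0, mid=0, hi=6
data[mid]=5=5: mid=1
data[mid]=3<5: swap data[0],data[1]; lo=1,mid=2 → [3, 5, 5, 3, 3, 5, 5]
data[mid]=5=5: mid=3
data[mid]=3<5: swap data[1],data[3]; lo=2,mid=4 → [3, 3, 5, 5, 3, 5, 5]
data[mid]=3<5: swap data[2],data[4]; lo=3,mid=5 → [3, 3, 3, 5, 5, 5, 5]
data[mid]=5=5: mid=6
data[mid]=5=5: mid=7
end: lo=3, hi=6; data = [3, 3, 3, 5, 5, 5, 5]

[3, 3, 3, 5, 5, 5, 5]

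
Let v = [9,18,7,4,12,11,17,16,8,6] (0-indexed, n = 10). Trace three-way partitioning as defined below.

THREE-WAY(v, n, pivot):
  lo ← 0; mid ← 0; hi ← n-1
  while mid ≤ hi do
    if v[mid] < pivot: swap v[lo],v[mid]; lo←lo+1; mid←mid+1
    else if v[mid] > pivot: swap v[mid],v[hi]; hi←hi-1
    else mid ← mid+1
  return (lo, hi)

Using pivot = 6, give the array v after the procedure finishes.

pivot = 6; lo=0, mid=0, hi=9
v[mid]=9>6: swap v[0],v[9]; hi=8 → [6,18,7,4,12,11,17,16,8,9]
v[mid]=6=6: mid=1
v[mid]=18>6: swap v[1],v[8]; hi=7 → [6,8,7,4,12,11,17,16,18,9]
v[mid]=8>6: swap v[1],v[7]; hi=6 → [6,16,7,4,12,11,17,8,18,9]
v[mid]=16>6: swap v[1],v[6]; hi=5 → [6,17,7,4,12,11,16,8,18,9]
v[mid]=17>6: swap v[1],v[5]; hi=4 → [6,11,7,4,12,17,16,8,18,9]
v[mid]=11>6: swap v[1],v[4]; hi=3 → [6,12,7,4,11,17,16,8,18,9]
v[mid]=12>6: swap v[1],v[3]; hi=2 → [6,4,7,12,11,17,16,8,18,9]
v[mid]=4<6: swap v[0],v[1]; lo=1,mid=2 → [4,6,7,12,11,17,16,8,18,9]
v[mid]=7>6: swap v[2],v[2]; hi=1 → [4,6,7,12,11,17,16,8,18,9]
end: lo=1, hi=1; v = [4,6,7,12,11,17,16,8,18,9]

[4,6,7,12,11,17,16,8,18,9]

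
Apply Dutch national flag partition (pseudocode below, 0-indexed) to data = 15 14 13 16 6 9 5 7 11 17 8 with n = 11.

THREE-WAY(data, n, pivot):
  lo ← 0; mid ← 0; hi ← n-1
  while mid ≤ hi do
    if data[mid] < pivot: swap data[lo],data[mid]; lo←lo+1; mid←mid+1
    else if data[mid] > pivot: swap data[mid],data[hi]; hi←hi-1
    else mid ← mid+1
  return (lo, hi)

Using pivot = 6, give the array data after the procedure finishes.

5 6 16 13 9 14 7 11 17 8 15

pivot = 6; lo=0, mid=0, hi=10
data[mid]=15>6: swap data[0],data[10]; hi=9 → 8 14 13 16 6 9 5 7 11 17 15
data[mid]=8>6: swap data[0],data[9]; hi=8 → 17 14 13 16 6 9 5 7 11 8 15
data[mid]=17>6: swap data[0],data[8]; hi=7 → 11 14 13 16 6 9 5 7 17 8 15
data[mid]=11>6: swap data[0],data[7]; hi=6 → 7 14 13 16 6 9 5 11 17 8 15
data[mid]=7>6: swap data[0],data[6]; hi=5 → 5 14 13 16 6 9 7 11 17 8 15
data[mid]=5<6: swap data[0],data[0]; lo=1,mid=1 → 5 14 13 16 6 9 7 11 17 8 15
data[mid]=14>6: swap data[1],data[5]; hi=4 → 5 9 13 16 6 14 7 11 17 8 15
data[mid]=9>6: swap data[1],data[4]; hi=3 → 5 6 13 16 9 14 7 11 17 8 15
data[mid]=6=6: mid=2
data[mid]=13>6: swap data[2],data[3]; hi=2 → 5 6 16 13 9 14 7 11 17 8 15
data[mid]=16>6: swap data[2],data[2]; hi=1 → 5 6 16 13 9 14 7 11 17 8 15
end: lo=1, hi=1; data = 5 6 16 13 9 14 7 11 17 8 15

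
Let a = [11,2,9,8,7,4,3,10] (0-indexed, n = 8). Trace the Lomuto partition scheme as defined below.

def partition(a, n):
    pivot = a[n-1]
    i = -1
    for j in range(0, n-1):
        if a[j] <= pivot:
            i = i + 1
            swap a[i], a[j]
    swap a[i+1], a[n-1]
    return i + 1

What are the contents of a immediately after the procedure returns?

[2,9,8,7,4,3,10,11]

pivot = a[7] = 10; i = -1
j=0: a[0]=11 > 10 → no swap
j=1: a[1]=2 ≤ 10 → i=0, swap a[0],a[1] → [2,11,9,8,7,4,3,10]
j=2: a[2]=9 ≤ 10 → i=1, swap a[1],a[2] → [2,9,11,8,7,4,3,10]
j=3: a[3]=8 ≤ 10 → i=2, swap a[2],a[3] → [2,9,8,11,7,4,3,10]
j=4: a[4]=7 ≤ 10 → i=3, swap a[3],a[4] → [2,9,8,7,11,4,3,10]
j=5: a[5]=4 ≤ 10 → i=4, swap a[4],a[5] → [2,9,8,7,4,11,3,10]
j=6: a[6]=3 ≤ 10 → i=5, swap a[5],a[6] → [2,9,8,7,4,3,11,10]
final swap a[6],a[7] → [2,9,8,7,4,3,10,11]; return 6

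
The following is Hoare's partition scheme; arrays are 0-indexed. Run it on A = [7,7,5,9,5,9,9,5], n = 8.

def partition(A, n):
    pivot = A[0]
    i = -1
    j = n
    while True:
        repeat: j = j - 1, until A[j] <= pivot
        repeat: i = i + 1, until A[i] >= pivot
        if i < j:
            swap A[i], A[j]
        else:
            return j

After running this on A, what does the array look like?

[5,5,5,9,7,9,9,7]

pivot=7
j stops at 7 (5), i stops at 0 (7); swap ⇒ [5,7,5,9,5,9,9,7]
j stops at 4 (5), i stops at 1 (7); swap ⇒ [5,5,5,9,7,9,9,7]
j stops at 2, i stops at 3; i≥j ⇒ return 2. A=[5,5,5,9,7,9,9,7]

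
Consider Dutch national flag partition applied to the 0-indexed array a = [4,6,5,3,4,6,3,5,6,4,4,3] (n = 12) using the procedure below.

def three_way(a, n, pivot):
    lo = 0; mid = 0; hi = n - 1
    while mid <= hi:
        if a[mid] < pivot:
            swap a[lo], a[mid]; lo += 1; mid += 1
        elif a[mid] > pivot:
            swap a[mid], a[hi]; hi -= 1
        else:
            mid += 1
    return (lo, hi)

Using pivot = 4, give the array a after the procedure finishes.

[3,3,3,4,4,4,4,6,5,6,5,6]

pivot = 4; lo=0, mid=0, hi=11
a[mid]=4=4: mid=1
a[mid]=6>4: swap a[1],a[11]; hi=10 → [4,3,5,3,4,6,3,5,6,4,4,6]
a[mid]=3<4: swap a[0],a[1]; lo=1,mid=2 → [3,4,5,3,4,6,3,5,6,4,4,6]
a[mid]=5>4: swap a[2],a[10]; hi=9 → [3,4,4,3,4,6,3,5,6,4,5,6]
a[mid]=4=4: mid=3
a[mid]=3<4: swap a[1],a[3]; lo=2,mid=4 → [3,3,4,4,4,6,3,5,6,4,5,6]
a[mid]=4=4: mid=5
a[mid]=6>4: swap a[5],a[9]; hi=8 → [3,3,4,4,4,4,3,5,6,6,5,6]
a[mid]=4=4: mid=6
a[mid]=3<4: swap a[2],a[6]; lo=3,mid=7 → [3,3,3,4,4,4,4,5,6,6,5,6]
a[mid]=5>4: swap a[7],a[8]; hi=7 → [3,3,3,4,4,4,4,6,5,6,5,6]
a[mid]=6>4: swap a[7],a[7]; hi=6 → [3,3,3,4,4,4,4,6,5,6,5,6]
end: lo=3, hi=6; a = [3,3,3,4,4,4,4,6,5,6,5,6]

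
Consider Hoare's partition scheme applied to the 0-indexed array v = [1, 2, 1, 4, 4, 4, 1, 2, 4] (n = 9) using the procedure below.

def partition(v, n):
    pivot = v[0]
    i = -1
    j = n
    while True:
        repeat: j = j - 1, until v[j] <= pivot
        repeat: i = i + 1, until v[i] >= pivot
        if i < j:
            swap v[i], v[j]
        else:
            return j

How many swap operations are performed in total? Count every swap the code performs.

pivot = v[0] = 1; i = -1, j = 9
j→6 (v[6]=1≤1), i→0 (v[0]=1≥1); i<j, swap → [1, 2, 1, 4, 4, 4, 1, 2, 4]
j→2 (v[2]=1≤1), i→1 (v[1]=2≥1); i<j, swap → [1, 1, 2, 4, 4, 4, 1, 2, 4]
j→1, i→2; i≥j, return j=1. v = [1, 1, 2, 4, 4, 4, 1, 2, 4]

2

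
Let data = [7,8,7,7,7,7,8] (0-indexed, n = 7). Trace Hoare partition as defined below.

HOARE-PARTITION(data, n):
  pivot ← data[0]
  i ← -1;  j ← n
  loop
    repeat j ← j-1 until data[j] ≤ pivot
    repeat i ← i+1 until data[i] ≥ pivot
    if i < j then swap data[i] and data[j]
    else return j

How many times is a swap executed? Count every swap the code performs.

pivot = data[0] = 7; i = -1, j = 7
j→5 (data[5]=7≤7), i→0 (data[0]=7≥7); i<j, swap → [7,8,7,7,7,7,8]
j→4 (data[4]=7≤7), i→1 (data[1]=8≥7); i<j, swap → [7,7,7,7,8,7,8]
j→3 (data[3]=7≤7), i→2 (data[2]=7≥7); i<j, swap → [7,7,7,7,8,7,8]
j→2, i→3; i≥j, return j=2. data = [7,7,7,7,8,7,8]

3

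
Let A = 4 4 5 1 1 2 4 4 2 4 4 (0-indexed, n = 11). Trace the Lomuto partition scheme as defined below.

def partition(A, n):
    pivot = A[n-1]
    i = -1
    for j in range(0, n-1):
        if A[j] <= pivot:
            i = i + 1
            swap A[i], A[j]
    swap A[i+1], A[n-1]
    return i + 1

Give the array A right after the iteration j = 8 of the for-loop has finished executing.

pivot = A[10] = 4; i = -1
j=0: A[0]=4 ≤ 4 → i=0, swap A[0],A[0] (no change) → 4 4 5 1 1 2 4 4 2 4 4
j=1: A[1]=4 ≤ 4 → i=1, swap A[1],A[1] (no change) → 4 4 5 1 1 2 4 4 2 4 4
j=2: A[2]=5 > 4 → no swap
j=3: A[3]=1 ≤ 4 → i=2, swap A[2],A[3] → 4 4 1 5 1 2 4 4 2 4 4
j=4: A[4]=1 ≤ 4 → i=3, swap A[3],A[4] → 4 4 1 1 5 2 4 4 2 4 4
j=5: A[5]=2 ≤ 4 → i=4, swap A[4],A[5] → 4 4 1 1 2 5 4 4 2 4 4
j=6: A[6]=4 ≤ 4 → i=5, swap A[5],A[6] → 4 4 1 1 2 4 5 4 2 4 4
j=7: A[7]=4 ≤ 4 → i=6, swap A[6],A[7] → 4 4 1 1 2 4 4 5 2 4 4
j=8: A[8]=2 ≤ 4 → i=7, swap A[7],A[8] → 4 4 1 1 2 4 4 2 5 4 4
(after j=8) A = 4 4 1 1 2 4 4 2 5 4 4

4 4 1 1 2 4 4 2 5 4 4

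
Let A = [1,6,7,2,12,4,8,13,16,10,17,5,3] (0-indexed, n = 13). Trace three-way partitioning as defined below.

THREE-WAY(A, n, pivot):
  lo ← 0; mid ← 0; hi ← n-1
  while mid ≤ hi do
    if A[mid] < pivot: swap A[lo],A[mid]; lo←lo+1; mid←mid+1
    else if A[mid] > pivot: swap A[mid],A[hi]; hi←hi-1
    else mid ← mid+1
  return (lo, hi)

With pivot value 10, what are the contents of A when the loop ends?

[1,6,7,2,3,4,8,5,10,17,16,13,12]

pivot = 10; lo=0, mid=0, hi=12
A[mid]=1<10: swap A[0],A[0]; lo=1,mid=1 → [1,6,7,2,12,4,8,13,16,10,17,5,3]
A[mid]=6<10: swap A[1],A[1]; lo=2,mid=2 → [1,6,7,2,12,4,8,13,16,10,17,5,3]
A[mid]=7<10: swap A[2],A[2]; lo=3,mid=3 → [1,6,7,2,12,4,8,13,16,10,17,5,3]
A[mid]=2<10: swap A[3],A[3]; lo=4,mid=4 → [1,6,7,2,12,4,8,13,16,10,17,5,3]
A[mid]=12>10: swap A[4],A[12]; hi=11 → [1,6,7,2,3,4,8,13,16,10,17,5,12]
A[mid]=3<10: swap A[4],A[4]; lo=5,mid=5 → [1,6,7,2,3,4,8,13,16,10,17,5,12]
A[mid]=4<10: swap A[5],A[5]; lo=6,mid=6 → [1,6,7,2,3,4,8,13,16,10,17,5,12]
A[mid]=8<10: swap A[6],A[6]; lo=7,mid=7 → [1,6,7,2,3,4,8,13,16,10,17,5,12]
A[mid]=13>10: swap A[7],A[11]; hi=10 → [1,6,7,2,3,4,8,5,16,10,17,13,12]
A[mid]=5<10: swap A[7],A[7]; lo=8,mid=8 → [1,6,7,2,3,4,8,5,16,10,17,13,12]
A[mid]=16>10: swap A[8],A[10]; hi=9 → [1,6,7,2,3,4,8,5,17,10,16,13,12]
A[mid]=17>10: swap A[8],A[9]; hi=8 → [1,6,7,2,3,4,8,5,10,17,16,13,12]
A[mid]=10=10: mid=9
end: lo=8, hi=8; A = [1,6,7,2,3,4,8,5,10,17,16,13,12]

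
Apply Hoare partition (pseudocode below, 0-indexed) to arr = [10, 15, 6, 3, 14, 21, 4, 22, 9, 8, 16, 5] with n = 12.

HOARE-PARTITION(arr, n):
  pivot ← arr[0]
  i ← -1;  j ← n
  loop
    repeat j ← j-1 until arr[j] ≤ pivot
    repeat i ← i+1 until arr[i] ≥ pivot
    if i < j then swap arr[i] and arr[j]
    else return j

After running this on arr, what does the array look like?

pivot = arr[0] = 10; i = -1, j = 12
j→11 (arr[11]=5≤10), i→0 (arr[0]=10≥10); i<j, swap → [5, 15, 6, 3, 14, 21, 4, 22, 9, 8, 16, 10]
j→9 (arr[9]=8≤10), i→1 (arr[1]=15≥10); i<j, swap → [5, 8, 6, 3, 14, 21, 4, 22, 9, 15, 16, 10]
j→8 (arr[8]=9≤10), i→4 (arr[4]=14≥10); i<j, swap → [5, 8, 6, 3, 9, 21, 4, 22, 14, 15, 16, 10]
j→6 (arr[6]=4≤10), i→5 (arr[5]=21≥10); i<j, swap → [5, 8, 6, 3, 9, 4, 21, 22, 14, 15, 16, 10]
j→5, i→6; i≥j, return j=5. arr = [5, 8, 6, 3, 9, 4, 21, 22, 14, 15, 16, 10]

[5, 8, 6, 3, 9, 4, 21, 22, 14, 15, 16, 10]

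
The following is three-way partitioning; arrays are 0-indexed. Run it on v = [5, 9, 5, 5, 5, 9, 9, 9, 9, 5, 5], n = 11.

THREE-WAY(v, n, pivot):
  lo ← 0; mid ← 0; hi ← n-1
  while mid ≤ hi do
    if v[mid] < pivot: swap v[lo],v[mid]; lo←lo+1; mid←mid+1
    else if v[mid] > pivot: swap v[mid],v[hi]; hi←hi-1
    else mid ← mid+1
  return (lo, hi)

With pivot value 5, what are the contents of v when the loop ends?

pivot = 5; lo=0, mid=0, hi=10
v[mid]=5=5: mid=1
v[mid]=9>5: swap v[1],v[10]; hi=9 → [5, 5, 5, 5, 5, 9, 9, 9, 9, 5, 9]
v[mid]=5=5: mid=2
v[mid]=5=5: mid=3
v[mid]=5=5: mid=4
v[mid]=5=5: mid=5
v[mid]=9>5: swap v[5],v[9]; hi=8 → [5, 5, 5, 5, 5, 5, 9, 9, 9, 9, 9]
v[mid]=5=5: mid=6
v[mid]=9>5: swap v[6],v[8]; hi=7 → [5, 5, 5, 5, 5, 5, 9, 9, 9, 9, 9]
v[mid]=9>5: swap v[6],v[7]; hi=6 → [5, 5, 5, 5, 5, 5, 9, 9, 9, 9, 9]
v[mid]=9>5: swap v[6],v[6]; hi=5 → [5, 5, 5, 5, 5, 5, 9, 9, 9, 9, 9]
end: lo=0, hi=5; v = [5, 5, 5, 5, 5, 5, 9, 9, 9, 9, 9]

[5, 5, 5, 5, 5, 5, 9, 9, 9, 9, 9]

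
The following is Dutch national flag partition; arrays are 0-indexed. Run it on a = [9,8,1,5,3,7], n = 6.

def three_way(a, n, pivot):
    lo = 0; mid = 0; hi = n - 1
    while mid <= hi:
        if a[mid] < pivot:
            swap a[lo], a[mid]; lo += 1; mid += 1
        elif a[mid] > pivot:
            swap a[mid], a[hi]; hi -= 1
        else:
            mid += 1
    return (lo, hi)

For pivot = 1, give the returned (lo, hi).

(0, 0)

lo=0 mid=0 hi=5
9>1: swap(0,5), hi=4 ⇒ [7,8,1,5,3,9]
7>1: swap(0,4), hi=3 ⇒ [3,8,1,5,7,9]
3>1: swap(0,3), hi=2 ⇒ [5,8,1,3,7,9]
5>1: swap(0,2), hi=1 ⇒ [1,8,5,3,7,9]
1=1: mid=1
8>1: swap(1,1), hi=0 ⇒ [1,8,5,3,7,9]
done. lo=0 hi=0; a=[1,8,5,3,7,9]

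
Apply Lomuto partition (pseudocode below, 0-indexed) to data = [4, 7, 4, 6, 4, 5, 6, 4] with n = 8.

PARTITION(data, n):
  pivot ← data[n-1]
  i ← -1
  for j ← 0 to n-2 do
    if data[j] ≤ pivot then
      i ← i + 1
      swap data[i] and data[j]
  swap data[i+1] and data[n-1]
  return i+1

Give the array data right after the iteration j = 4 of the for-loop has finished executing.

pivot = data[7] = 4; i = -1
j=0: data[0]=4 ≤ 4 → i=0, swap data[0],data[0] (no change) → [4, 7, 4, 6, 4, 5, 6, 4]
j=1: data[1]=7 > 4 → no swap
j=2: data[2]=4 ≤ 4 → i=1, swap data[1],data[2] → [4, 4, 7, 6, 4, 5, 6, 4]
j=3: data[3]=6 > 4 → no swap
j=4: data[4]=4 ≤ 4 → i=2, swap data[2],data[4] → [4, 4, 4, 6, 7, 5, 6, 4]
(after j=4) data = [4, 4, 4, 6, 7, 5, 6, 4]

[4, 4, 4, 6, 7, 5, 6, 4]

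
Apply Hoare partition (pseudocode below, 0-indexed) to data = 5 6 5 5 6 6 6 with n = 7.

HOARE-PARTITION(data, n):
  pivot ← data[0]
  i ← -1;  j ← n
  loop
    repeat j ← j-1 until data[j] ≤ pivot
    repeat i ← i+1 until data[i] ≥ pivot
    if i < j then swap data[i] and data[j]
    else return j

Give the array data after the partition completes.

pivot=5
j stops at 3 (5), i stops at 0 (5); swap ⇒ 5 6 5 5 6 6 6
j stops at 2 (5), i stops at 1 (6); swap ⇒ 5 5 6 5 6 6 6
j stops at 1, i stops at 2; i≥j ⇒ return 1. data=5 5 6 5 6 6 6

5 5 6 5 6 6 6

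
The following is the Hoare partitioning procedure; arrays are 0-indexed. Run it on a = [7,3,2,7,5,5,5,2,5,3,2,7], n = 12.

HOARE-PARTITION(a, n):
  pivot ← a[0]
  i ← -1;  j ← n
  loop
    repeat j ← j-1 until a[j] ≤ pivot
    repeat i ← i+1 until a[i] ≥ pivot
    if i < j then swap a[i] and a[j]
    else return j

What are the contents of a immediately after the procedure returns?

[7,3,2,2,5,5,5,2,5,3,7,7]

pivot = a[0] = 7; i = -1, j = 12
j→11 (a[11]=7≤7), i→0 (a[0]=7≥7); i<j, swap → [7,3,2,7,5,5,5,2,5,3,2,7]
j→10 (a[10]=2≤7), i→3 (a[3]=7≥7); i<j, swap → [7,3,2,2,5,5,5,2,5,3,7,7]
j→9, i→10; i≥j, return j=9. a = [7,3,2,2,5,5,5,2,5,3,7,7]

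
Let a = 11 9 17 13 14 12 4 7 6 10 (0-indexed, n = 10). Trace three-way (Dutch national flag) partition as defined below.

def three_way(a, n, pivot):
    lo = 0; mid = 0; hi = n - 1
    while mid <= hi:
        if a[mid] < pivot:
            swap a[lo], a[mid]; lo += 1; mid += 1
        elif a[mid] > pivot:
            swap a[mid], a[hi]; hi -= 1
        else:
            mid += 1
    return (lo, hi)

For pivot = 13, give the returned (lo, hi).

lo=0 mid=0 hi=9
11<13: swap(0,0), lo=1 mid=1 ⇒ 11 9 17 13 14 12 4 7 6 10
9<13: swap(1,1), lo=2 mid=2 ⇒ 11 9 17 13 14 12 4 7 6 10
17>13: swap(2,9), hi=8 ⇒ 11 9 10 13 14 12 4 7 6 17
10<13: swap(2,2), lo=3 mid=3 ⇒ 11 9 10 13 14 12 4 7 6 17
13=13: mid=4
14>13: swap(4,8), hi=7 ⇒ 11 9 10 13 6 12 4 7 14 17
6<13: swap(3,4), lo=4 mid=5 ⇒ 11 9 10 6 13 12 4 7 14 17
12<13: swap(4,5), lo=5 mid=6 ⇒ 11 9 10 6 12 13 4 7 14 17
4<13: swap(5,6), lo=6 mid=7 ⇒ 11 9 10 6 12 4 13 7 14 17
7<13: swap(6,7), lo=7 mid=8 ⇒ 11 9 10 6 12 4 7 13 14 17
done. lo=7 hi=7; a=11 9 10 6 12 4 7 13 14 17

(7, 7)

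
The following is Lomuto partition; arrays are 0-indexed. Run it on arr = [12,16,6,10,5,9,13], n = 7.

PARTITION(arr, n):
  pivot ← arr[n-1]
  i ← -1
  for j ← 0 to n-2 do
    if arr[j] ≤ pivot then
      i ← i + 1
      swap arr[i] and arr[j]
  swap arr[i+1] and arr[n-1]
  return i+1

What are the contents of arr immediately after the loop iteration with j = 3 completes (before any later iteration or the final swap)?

pivot = arr[6] = 13; i = -1
j=0: arr[0]=12 ≤ 13 → i=0, swap arr[0],arr[0] (no change) → [12,16,6,10,5,9,13]
j=1: arr[1]=16 > 13 → no swap
j=2: arr[2]=6 ≤ 13 → i=1, swap arr[1],arr[2] → [12,6,16,10,5,9,13]
j=3: arr[3]=10 ≤ 13 → i=2, swap arr[2],arr[3] → [12,6,10,16,5,9,13]
(after j=3) arr = [12,6,10,16,5,9,13]

[12,6,10,16,5,9,13]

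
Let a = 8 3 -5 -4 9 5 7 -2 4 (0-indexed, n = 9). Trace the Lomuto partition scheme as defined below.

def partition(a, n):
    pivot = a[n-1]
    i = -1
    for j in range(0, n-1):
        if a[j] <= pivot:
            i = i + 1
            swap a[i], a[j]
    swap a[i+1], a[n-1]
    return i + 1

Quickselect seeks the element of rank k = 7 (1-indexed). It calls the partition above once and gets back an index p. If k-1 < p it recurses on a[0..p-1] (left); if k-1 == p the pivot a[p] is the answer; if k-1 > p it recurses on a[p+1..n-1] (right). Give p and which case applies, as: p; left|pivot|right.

pivot=4, i=-1
j=0: 8>4, skip
j=1: 3≤4, i=0, swap(0,1) ⇒ 3 8 -5 -4 9 5 7 -2 4
j=2: -5≤4, i=1, swap(1,2) ⇒ 3 -5 8 -4 9 5 7 -2 4
j=3: -4≤4, i=2, swap(2,3) ⇒ 3 -5 -4 8 9 5 7 -2 4
j=4: 9>4, skip
j=5: 5>4, skip
j=6: 7>4, skip
j=7: -2≤4, i=3, swap(3,7) ⇒ 3 -5 -4 -2 9 5 7 8 4
swap(4,8) ⇒ 3 -5 -4 -2 4 5 7 8 9; return 4
p = 4; k-1 = 6 > 4 ⇒ right

4; right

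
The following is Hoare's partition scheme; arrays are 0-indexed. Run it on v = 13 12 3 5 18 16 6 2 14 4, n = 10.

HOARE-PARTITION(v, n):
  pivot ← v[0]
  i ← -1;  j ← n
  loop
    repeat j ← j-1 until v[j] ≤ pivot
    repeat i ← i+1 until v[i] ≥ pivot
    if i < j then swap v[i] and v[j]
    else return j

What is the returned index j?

pivot = v[0] = 13; i = -1, j = 10
j→9 (v[9]=4≤13), i→0 (v[0]=13≥13); i<j, swap → 4 12 3 5 18 16 6 2 14 13
j→7 (v[7]=2≤13), i→4 (v[4]=18≥13); i<j, swap → 4 12 3 5 2 16 6 18 14 13
j→6 (v[6]=6≤13), i→5 (v[5]=16≥13); i<j, swap → 4 12 3 5 2 6 16 18 14 13
j→5, i→6; i≥j, return j=5. v = 4 12 3 5 2 6 16 18 14 13

5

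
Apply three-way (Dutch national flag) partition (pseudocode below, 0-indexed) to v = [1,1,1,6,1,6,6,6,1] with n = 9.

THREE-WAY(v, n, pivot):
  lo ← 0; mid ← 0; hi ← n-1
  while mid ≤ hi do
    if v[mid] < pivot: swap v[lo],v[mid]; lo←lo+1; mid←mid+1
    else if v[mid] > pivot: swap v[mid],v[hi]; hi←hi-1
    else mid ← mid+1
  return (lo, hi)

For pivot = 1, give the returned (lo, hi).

pivot = 1; lo=0, mid=0, hi=8
v[mid]=1=1: mid=1
v[mid]=1=1: mid=2
v[mid]=1=1: mid=3
v[mid]=6>1: swap v[3],v[8]; hi=7 → [1,1,1,1,1,6,6,6,6]
v[mid]=1=1: mid=4
v[mid]=1=1: mid=5
v[mid]=6>1: swap v[5],v[7]; hi=6 → [1,1,1,1,1,6,6,6,6]
v[mid]=6>1: swap v[5],v[6]; hi=5 → [1,1,1,1,1,6,6,6,6]
v[mid]=6>1: swap v[5],v[5]; hi=4 → [1,1,1,1,1,6,6,6,6]
end: lo=0, hi=4; v = [1,1,1,1,1,6,6,6,6]

(0, 4)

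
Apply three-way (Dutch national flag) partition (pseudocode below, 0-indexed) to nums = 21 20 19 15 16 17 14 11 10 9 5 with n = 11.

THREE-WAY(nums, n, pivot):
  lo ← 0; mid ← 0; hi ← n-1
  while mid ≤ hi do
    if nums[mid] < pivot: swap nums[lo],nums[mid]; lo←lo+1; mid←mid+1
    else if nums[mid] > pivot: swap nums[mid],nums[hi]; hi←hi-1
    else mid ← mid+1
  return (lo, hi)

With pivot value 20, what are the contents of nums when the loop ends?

pivot = 20; lo=0, mid=0, hi=10
nums[mid]=21>20: swap nums[0],nums[10]; hi=9 → 5 20 19 15 16 17 14 11 10 9 21
nums[mid]=5<20: swap nums[0],nums[0]; lo=1,mid=1 → 5 20 19 15 16 17 14 11 10 9 21
nums[mid]=20=20: mid=2
nums[mid]=19<20: swap nums[1],nums[2]; lo=2,mid=3 → 5 19 20 15 16 17 14 11 10 9 21
nums[mid]=15<20: swap nums[2],nums[3]; lo=3,mid=4 → 5 19 15 20 16 17 14 11 10 9 21
nums[mid]=16<20: swap nums[3],nums[4]; lo=4,mid=5 → 5 19 15 16 20 17 14 11 10 9 21
nums[mid]=17<20: swap nums[4],nums[5]; lo=5,mid=6 → 5 19 15 16 17 20 14 11 10 9 21
nums[mid]=14<20: swap nums[5],nums[6]; lo=6,mid=7 → 5 19 15 16 17 14 20 11 10 9 21
nums[mid]=11<20: swap nums[6],nums[7]; lo=7,mid=8 → 5 19 15 16 17 14 11 20 10 9 21
nums[mid]=10<20: swap nums[7],nums[8]; lo=8,mid=9 → 5 19 15 16 17 14 11 10 20 9 21
nums[mid]=9<20: swap nums[8],nums[9]; lo=9,mid=10 → 5 19 15 16 17 14 11 10 9 20 21
end: lo=9, hi=9; nums = 5 19 15 16 17 14 11 10 9 20 21

5 19 15 16 17 14 11 10 9 20 21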